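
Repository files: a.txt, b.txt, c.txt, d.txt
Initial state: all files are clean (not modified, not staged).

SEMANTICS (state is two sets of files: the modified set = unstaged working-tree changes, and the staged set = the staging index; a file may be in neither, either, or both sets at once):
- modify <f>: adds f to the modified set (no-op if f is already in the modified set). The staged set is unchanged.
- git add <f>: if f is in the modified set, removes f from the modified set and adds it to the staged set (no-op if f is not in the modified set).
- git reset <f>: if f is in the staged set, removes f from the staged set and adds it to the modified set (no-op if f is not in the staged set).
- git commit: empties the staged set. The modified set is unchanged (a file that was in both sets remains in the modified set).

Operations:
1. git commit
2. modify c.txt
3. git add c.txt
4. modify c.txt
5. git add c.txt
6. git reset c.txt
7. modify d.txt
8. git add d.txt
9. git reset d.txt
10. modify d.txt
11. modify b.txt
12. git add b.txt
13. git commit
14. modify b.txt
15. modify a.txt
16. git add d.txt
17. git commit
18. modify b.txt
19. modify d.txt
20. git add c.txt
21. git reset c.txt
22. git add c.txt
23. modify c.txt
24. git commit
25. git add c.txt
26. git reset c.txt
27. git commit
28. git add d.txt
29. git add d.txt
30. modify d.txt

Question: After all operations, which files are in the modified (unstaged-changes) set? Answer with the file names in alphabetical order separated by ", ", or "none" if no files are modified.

Answer: a.txt, b.txt, c.txt, d.txt

Derivation:
After op 1 (git commit): modified={none} staged={none}
After op 2 (modify c.txt): modified={c.txt} staged={none}
After op 3 (git add c.txt): modified={none} staged={c.txt}
After op 4 (modify c.txt): modified={c.txt} staged={c.txt}
After op 5 (git add c.txt): modified={none} staged={c.txt}
After op 6 (git reset c.txt): modified={c.txt} staged={none}
After op 7 (modify d.txt): modified={c.txt, d.txt} staged={none}
After op 8 (git add d.txt): modified={c.txt} staged={d.txt}
After op 9 (git reset d.txt): modified={c.txt, d.txt} staged={none}
After op 10 (modify d.txt): modified={c.txt, d.txt} staged={none}
After op 11 (modify b.txt): modified={b.txt, c.txt, d.txt} staged={none}
After op 12 (git add b.txt): modified={c.txt, d.txt} staged={b.txt}
After op 13 (git commit): modified={c.txt, d.txt} staged={none}
After op 14 (modify b.txt): modified={b.txt, c.txt, d.txt} staged={none}
After op 15 (modify a.txt): modified={a.txt, b.txt, c.txt, d.txt} staged={none}
After op 16 (git add d.txt): modified={a.txt, b.txt, c.txt} staged={d.txt}
After op 17 (git commit): modified={a.txt, b.txt, c.txt} staged={none}
After op 18 (modify b.txt): modified={a.txt, b.txt, c.txt} staged={none}
After op 19 (modify d.txt): modified={a.txt, b.txt, c.txt, d.txt} staged={none}
After op 20 (git add c.txt): modified={a.txt, b.txt, d.txt} staged={c.txt}
After op 21 (git reset c.txt): modified={a.txt, b.txt, c.txt, d.txt} staged={none}
After op 22 (git add c.txt): modified={a.txt, b.txt, d.txt} staged={c.txt}
After op 23 (modify c.txt): modified={a.txt, b.txt, c.txt, d.txt} staged={c.txt}
After op 24 (git commit): modified={a.txt, b.txt, c.txt, d.txt} staged={none}
After op 25 (git add c.txt): modified={a.txt, b.txt, d.txt} staged={c.txt}
After op 26 (git reset c.txt): modified={a.txt, b.txt, c.txt, d.txt} staged={none}
After op 27 (git commit): modified={a.txt, b.txt, c.txt, d.txt} staged={none}
After op 28 (git add d.txt): modified={a.txt, b.txt, c.txt} staged={d.txt}
After op 29 (git add d.txt): modified={a.txt, b.txt, c.txt} staged={d.txt}
After op 30 (modify d.txt): modified={a.txt, b.txt, c.txt, d.txt} staged={d.txt}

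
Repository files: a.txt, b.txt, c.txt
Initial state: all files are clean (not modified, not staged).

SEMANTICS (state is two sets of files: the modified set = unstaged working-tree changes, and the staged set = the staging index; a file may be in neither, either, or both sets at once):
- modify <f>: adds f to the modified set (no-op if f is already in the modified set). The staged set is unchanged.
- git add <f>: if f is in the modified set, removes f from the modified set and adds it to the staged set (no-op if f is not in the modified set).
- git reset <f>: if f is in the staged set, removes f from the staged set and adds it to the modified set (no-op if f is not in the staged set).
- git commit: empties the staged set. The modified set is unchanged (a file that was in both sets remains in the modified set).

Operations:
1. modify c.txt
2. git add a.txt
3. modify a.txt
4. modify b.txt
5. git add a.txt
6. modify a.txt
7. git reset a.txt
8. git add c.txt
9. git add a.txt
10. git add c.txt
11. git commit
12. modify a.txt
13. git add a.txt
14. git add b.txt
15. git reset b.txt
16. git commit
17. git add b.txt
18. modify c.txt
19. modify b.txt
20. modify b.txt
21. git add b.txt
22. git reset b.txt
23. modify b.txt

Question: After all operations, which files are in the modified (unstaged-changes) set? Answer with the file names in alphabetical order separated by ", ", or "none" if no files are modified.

Answer: b.txt, c.txt

Derivation:
After op 1 (modify c.txt): modified={c.txt} staged={none}
After op 2 (git add a.txt): modified={c.txt} staged={none}
After op 3 (modify a.txt): modified={a.txt, c.txt} staged={none}
After op 4 (modify b.txt): modified={a.txt, b.txt, c.txt} staged={none}
After op 5 (git add a.txt): modified={b.txt, c.txt} staged={a.txt}
After op 6 (modify a.txt): modified={a.txt, b.txt, c.txt} staged={a.txt}
After op 7 (git reset a.txt): modified={a.txt, b.txt, c.txt} staged={none}
After op 8 (git add c.txt): modified={a.txt, b.txt} staged={c.txt}
After op 9 (git add a.txt): modified={b.txt} staged={a.txt, c.txt}
After op 10 (git add c.txt): modified={b.txt} staged={a.txt, c.txt}
After op 11 (git commit): modified={b.txt} staged={none}
After op 12 (modify a.txt): modified={a.txt, b.txt} staged={none}
After op 13 (git add a.txt): modified={b.txt} staged={a.txt}
After op 14 (git add b.txt): modified={none} staged={a.txt, b.txt}
After op 15 (git reset b.txt): modified={b.txt} staged={a.txt}
After op 16 (git commit): modified={b.txt} staged={none}
After op 17 (git add b.txt): modified={none} staged={b.txt}
After op 18 (modify c.txt): modified={c.txt} staged={b.txt}
After op 19 (modify b.txt): modified={b.txt, c.txt} staged={b.txt}
After op 20 (modify b.txt): modified={b.txt, c.txt} staged={b.txt}
After op 21 (git add b.txt): modified={c.txt} staged={b.txt}
After op 22 (git reset b.txt): modified={b.txt, c.txt} staged={none}
After op 23 (modify b.txt): modified={b.txt, c.txt} staged={none}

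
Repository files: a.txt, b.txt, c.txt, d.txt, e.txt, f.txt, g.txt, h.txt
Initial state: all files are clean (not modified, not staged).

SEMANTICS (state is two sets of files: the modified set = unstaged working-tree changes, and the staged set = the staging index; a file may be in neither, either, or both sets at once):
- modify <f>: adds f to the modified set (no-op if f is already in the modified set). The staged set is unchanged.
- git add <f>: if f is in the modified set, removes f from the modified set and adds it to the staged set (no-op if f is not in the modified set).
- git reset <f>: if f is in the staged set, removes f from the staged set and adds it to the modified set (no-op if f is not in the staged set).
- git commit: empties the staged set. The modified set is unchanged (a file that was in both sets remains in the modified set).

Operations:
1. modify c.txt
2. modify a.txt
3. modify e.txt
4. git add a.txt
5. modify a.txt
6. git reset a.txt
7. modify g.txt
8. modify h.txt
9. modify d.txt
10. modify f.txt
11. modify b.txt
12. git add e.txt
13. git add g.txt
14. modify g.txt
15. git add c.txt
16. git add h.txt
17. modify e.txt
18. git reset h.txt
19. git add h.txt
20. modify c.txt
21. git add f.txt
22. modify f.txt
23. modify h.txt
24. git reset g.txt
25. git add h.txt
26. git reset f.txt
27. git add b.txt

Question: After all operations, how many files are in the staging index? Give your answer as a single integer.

After op 1 (modify c.txt): modified={c.txt} staged={none}
After op 2 (modify a.txt): modified={a.txt, c.txt} staged={none}
After op 3 (modify e.txt): modified={a.txt, c.txt, e.txt} staged={none}
After op 4 (git add a.txt): modified={c.txt, e.txt} staged={a.txt}
After op 5 (modify a.txt): modified={a.txt, c.txt, e.txt} staged={a.txt}
After op 6 (git reset a.txt): modified={a.txt, c.txt, e.txt} staged={none}
After op 7 (modify g.txt): modified={a.txt, c.txt, e.txt, g.txt} staged={none}
After op 8 (modify h.txt): modified={a.txt, c.txt, e.txt, g.txt, h.txt} staged={none}
After op 9 (modify d.txt): modified={a.txt, c.txt, d.txt, e.txt, g.txt, h.txt} staged={none}
After op 10 (modify f.txt): modified={a.txt, c.txt, d.txt, e.txt, f.txt, g.txt, h.txt} staged={none}
After op 11 (modify b.txt): modified={a.txt, b.txt, c.txt, d.txt, e.txt, f.txt, g.txt, h.txt} staged={none}
After op 12 (git add e.txt): modified={a.txt, b.txt, c.txt, d.txt, f.txt, g.txt, h.txt} staged={e.txt}
After op 13 (git add g.txt): modified={a.txt, b.txt, c.txt, d.txt, f.txt, h.txt} staged={e.txt, g.txt}
After op 14 (modify g.txt): modified={a.txt, b.txt, c.txt, d.txt, f.txt, g.txt, h.txt} staged={e.txt, g.txt}
After op 15 (git add c.txt): modified={a.txt, b.txt, d.txt, f.txt, g.txt, h.txt} staged={c.txt, e.txt, g.txt}
After op 16 (git add h.txt): modified={a.txt, b.txt, d.txt, f.txt, g.txt} staged={c.txt, e.txt, g.txt, h.txt}
After op 17 (modify e.txt): modified={a.txt, b.txt, d.txt, e.txt, f.txt, g.txt} staged={c.txt, e.txt, g.txt, h.txt}
After op 18 (git reset h.txt): modified={a.txt, b.txt, d.txt, e.txt, f.txt, g.txt, h.txt} staged={c.txt, e.txt, g.txt}
After op 19 (git add h.txt): modified={a.txt, b.txt, d.txt, e.txt, f.txt, g.txt} staged={c.txt, e.txt, g.txt, h.txt}
After op 20 (modify c.txt): modified={a.txt, b.txt, c.txt, d.txt, e.txt, f.txt, g.txt} staged={c.txt, e.txt, g.txt, h.txt}
After op 21 (git add f.txt): modified={a.txt, b.txt, c.txt, d.txt, e.txt, g.txt} staged={c.txt, e.txt, f.txt, g.txt, h.txt}
After op 22 (modify f.txt): modified={a.txt, b.txt, c.txt, d.txt, e.txt, f.txt, g.txt} staged={c.txt, e.txt, f.txt, g.txt, h.txt}
After op 23 (modify h.txt): modified={a.txt, b.txt, c.txt, d.txt, e.txt, f.txt, g.txt, h.txt} staged={c.txt, e.txt, f.txt, g.txt, h.txt}
After op 24 (git reset g.txt): modified={a.txt, b.txt, c.txt, d.txt, e.txt, f.txt, g.txt, h.txt} staged={c.txt, e.txt, f.txt, h.txt}
After op 25 (git add h.txt): modified={a.txt, b.txt, c.txt, d.txt, e.txt, f.txt, g.txt} staged={c.txt, e.txt, f.txt, h.txt}
After op 26 (git reset f.txt): modified={a.txt, b.txt, c.txt, d.txt, e.txt, f.txt, g.txt} staged={c.txt, e.txt, h.txt}
After op 27 (git add b.txt): modified={a.txt, c.txt, d.txt, e.txt, f.txt, g.txt} staged={b.txt, c.txt, e.txt, h.txt}
Final staged set: {b.txt, c.txt, e.txt, h.txt} -> count=4

Answer: 4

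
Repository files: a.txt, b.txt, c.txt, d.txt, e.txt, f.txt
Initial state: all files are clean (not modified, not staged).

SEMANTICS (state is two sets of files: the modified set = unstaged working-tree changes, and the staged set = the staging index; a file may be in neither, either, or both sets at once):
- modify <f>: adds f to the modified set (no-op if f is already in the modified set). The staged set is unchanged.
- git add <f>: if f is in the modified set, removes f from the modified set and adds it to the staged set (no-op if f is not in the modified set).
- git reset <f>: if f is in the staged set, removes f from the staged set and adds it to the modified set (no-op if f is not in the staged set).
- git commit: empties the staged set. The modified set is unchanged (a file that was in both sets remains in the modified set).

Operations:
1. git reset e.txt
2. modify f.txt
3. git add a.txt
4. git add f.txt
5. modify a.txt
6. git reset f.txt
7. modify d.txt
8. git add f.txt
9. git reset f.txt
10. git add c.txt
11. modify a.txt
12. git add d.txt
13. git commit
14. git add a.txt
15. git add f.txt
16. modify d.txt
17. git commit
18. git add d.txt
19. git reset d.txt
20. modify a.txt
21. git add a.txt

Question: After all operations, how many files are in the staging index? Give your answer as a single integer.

After op 1 (git reset e.txt): modified={none} staged={none}
After op 2 (modify f.txt): modified={f.txt} staged={none}
After op 3 (git add a.txt): modified={f.txt} staged={none}
After op 4 (git add f.txt): modified={none} staged={f.txt}
After op 5 (modify a.txt): modified={a.txt} staged={f.txt}
After op 6 (git reset f.txt): modified={a.txt, f.txt} staged={none}
After op 7 (modify d.txt): modified={a.txt, d.txt, f.txt} staged={none}
After op 8 (git add f.txt): modified={a.txt, d.txt} staged={f.txt}
After op 9 (git reset f.txt): modified={a.txt, d.txt, f.txt} staged={none}
After op 10 (git add c.txt): modified={a.txt, d.txt, f.txt} staged={none}
After op 11 (modify a.txt): modified={a.txt, d.txt, f.txt} staged={none}
After op 12 (git add d.txt): modified={a.txt, f.txt} staged={d.txt}
After op 13 (git commit): modified={a.txt, f.txt} staged={none}
After op 14 (git add a.txt): modified={f.txt} staged={a.txt}
After op 15 (git add f.txt): modified={none} staged={a.txt, f.txt}
After op 16 (modify d.txt): modified={d.txt} staged={a.txt, f.txt}
After op 17 (git commit): modified={d.txt} staged={none}
After op 18 (git add d.txt): modified={none} staged={d.txt}
After op 19 (git reset d.txt): modified={d.txt} staged={none}
After op 20 (modify a.txt): modified={a.txt, d.txt} staged={none}
After op 21 (git add a.txt): modified={d.txt} staged={a.txt}
Final staged set: {a.txt} -> count=1

Answer: 1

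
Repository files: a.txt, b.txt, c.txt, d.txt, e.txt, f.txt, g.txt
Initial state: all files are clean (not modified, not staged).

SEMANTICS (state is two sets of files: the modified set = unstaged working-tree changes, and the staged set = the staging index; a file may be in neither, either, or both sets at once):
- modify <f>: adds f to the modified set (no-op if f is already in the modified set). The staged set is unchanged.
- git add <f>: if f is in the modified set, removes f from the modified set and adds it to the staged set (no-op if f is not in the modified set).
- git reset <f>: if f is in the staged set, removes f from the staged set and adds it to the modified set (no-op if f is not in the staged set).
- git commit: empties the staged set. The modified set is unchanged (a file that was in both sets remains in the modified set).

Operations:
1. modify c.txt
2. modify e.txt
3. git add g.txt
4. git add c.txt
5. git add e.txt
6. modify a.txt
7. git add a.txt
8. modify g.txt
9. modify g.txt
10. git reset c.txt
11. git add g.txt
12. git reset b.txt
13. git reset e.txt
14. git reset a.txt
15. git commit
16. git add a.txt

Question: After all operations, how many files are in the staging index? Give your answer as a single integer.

Answer: 1

Derivation:
After op 1 (modify c.txt): modified={c.txt} staged={none}
After op 2 (modify e.txt): modified={c.txt, e.txt} staged={none}
After op 3 (git add g.txt): modified={c.txt, e.txt} staged={none}
After op 4 (git add c.txt): modified={e.txt} staged={c.txt}
After op 5 (git add e.txt): modified={none} staged={c.txt, e.txt}
After op 6 (modify a.txt): modified={a.txt} staged={c.txt, e.txt}
After op 7 (git add a.txt): modified={none} staged={a.txt, c.txt, e.txt}
After op 8 (modify g.txt): modified={g.txt} staged={a.txt, c.txt, e.txt}
After op 9 (modify g.txt): modified={g.txt} staged={a.txt, c.txt, e.txt}
After op 10 (git reset c.txt): modified={c.txt, g.txt} staged={a.txt, e.txt}
After op 11 (git add g.txt): modified={c.txt} staged={a.txt, e.txt, g.txt}
After op 12 (git reset b.txt): modified={c.txt} staged={a.txt, e.txt, g.txt}
After op 13 (git reset e.txt): modified={c.txt, e.txt} staged={a.txt, g.txt}
After op 14 (git reset a.txt): modified={a.txt, c.txt, e.txt} staged={g.txt}
After op 15 (git commit): modified={a.txt, c.txt, e.txt} staged={none}
After op 16 (git add a.txt): modified={c.txt, e.txt} staged={a.txt}
Final staged set: {a.txt} -> count=1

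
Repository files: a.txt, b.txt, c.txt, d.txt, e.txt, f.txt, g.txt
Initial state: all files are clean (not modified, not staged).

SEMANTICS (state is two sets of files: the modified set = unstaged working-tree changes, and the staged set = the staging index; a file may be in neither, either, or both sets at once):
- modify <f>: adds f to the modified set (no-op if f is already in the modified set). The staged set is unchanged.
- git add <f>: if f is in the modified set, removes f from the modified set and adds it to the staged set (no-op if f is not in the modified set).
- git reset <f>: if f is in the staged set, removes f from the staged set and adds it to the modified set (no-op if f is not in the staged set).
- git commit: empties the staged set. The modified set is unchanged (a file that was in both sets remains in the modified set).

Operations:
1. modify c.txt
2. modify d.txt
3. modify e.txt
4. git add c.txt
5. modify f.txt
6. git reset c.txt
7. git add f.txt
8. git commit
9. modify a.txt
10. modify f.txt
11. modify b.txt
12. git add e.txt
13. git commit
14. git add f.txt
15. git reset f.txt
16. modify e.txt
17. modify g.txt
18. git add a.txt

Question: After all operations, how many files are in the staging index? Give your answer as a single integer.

After op 1 (modify c.txt): modified={c.txt} staged={none}
After op 2 (modify d.txt): modified={c.txt, d.txt} staged={none}
After op 3 (modify e.txt): modified={c.txt, d.txt, e.txt} staged={none}
After op 4 (git add c.txt): modified={d.txt, e.txt} staged={c.txt}
After op 5 (modify f.txt): modified={d.txt, e.txt, f.txt} staged={c.txt}
After op 6 (git reset c.txt): modified={c.txt, d.txt, e.txt, f.txt} staged={none}
After op 7 (git add f.txt): modified={c.txt, d.txt, e.txt} staged={f.txt}
After op 8 (git commit): modified={c.txt, d.txt, e.txt} staged={none}
After op 9 (modify a.txt): modified={a.txt, c.txt, d.txt, e.txt} staged={none}
After op 10 (modify f.txt): modified={a.txt, c.txt, d.txt, e.txt, f.txt} staged={none}
After op 11 (modify b.txt): modified={a.txt, b.txt, c.txt, d.txt, e.txt, f.txt} staged={none}
After op 12 (git add e.txt): modified={a.txt, b.txt, c.txt, d.txt, f.txt} staged={e.txt}
After op 13 (git commit): modified={a.txt, b.txt, c.txt, d.txt, f.txt} staged={none}
After op 14 (git add f.txt): modified={a.txt, b.txt, c.txt, d.txt} staged={f.txt}
After op 15 (git reset f.txt): modified={a.txt, b.txt, c.txt, d.txt, f.txt} staged={none}
After op 16 (modify e.txt): modified={a.txt, b.txt, c.txt, d.txt, e.txt, f.txt} staged={none}
After op 17 (modify g.txt): modified={a.txt, b.txt, c.txt, d.txt, e.txt, f.txt, g.txt} staged={none}
After op 18 (git add a.txt): modified={b.txt, c.txt, d.txt, e.txt, f.txt, g.txt} staged={a.txt}
Final staged set: {a.txt} -> count=1

Answer: 1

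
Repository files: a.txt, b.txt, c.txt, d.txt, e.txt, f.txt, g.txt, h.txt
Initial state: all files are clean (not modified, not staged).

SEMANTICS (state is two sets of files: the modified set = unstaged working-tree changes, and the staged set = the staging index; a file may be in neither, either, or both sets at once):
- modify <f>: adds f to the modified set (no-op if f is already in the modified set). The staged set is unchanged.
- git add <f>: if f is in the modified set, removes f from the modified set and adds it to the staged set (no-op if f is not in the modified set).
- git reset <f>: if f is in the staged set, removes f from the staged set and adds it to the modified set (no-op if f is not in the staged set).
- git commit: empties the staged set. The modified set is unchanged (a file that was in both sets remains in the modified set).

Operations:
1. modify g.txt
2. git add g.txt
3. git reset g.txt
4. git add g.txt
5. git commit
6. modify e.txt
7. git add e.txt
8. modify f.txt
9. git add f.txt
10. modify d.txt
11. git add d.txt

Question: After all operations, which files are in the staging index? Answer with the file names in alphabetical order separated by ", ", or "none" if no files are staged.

After op 1 (modify g.txt): modified={g.txt} staged={none}
After op 2 (git add g.txt): modified={none} staged={g.txt}
After op 3 (git reset g.txt): modified={g.txt} staged={none}
After op 4 (git add g.txt): modified={none} staged={g.txt}
After op 5 (git commit): modified={none} staged={none}
After op 6 (modify e.txt): modified={e.txt} staged={none}
After op 7 (git add e.txt): modified={none} staged={e.txt}
After op 8 (modify f.txt): modified={f.txt} staged={e.txt}
After op 9 (git add f.txt): modified={none} staged={e.txt, f.txt}
After op 10 (modify d.txt): modified={d.txt} staged={e.txt, f.txt}
After op 11 (git add d.txt): modified={none} staged={d.txt, e.txt, f.txt}

Answer: d.txt, e.txt, f.txt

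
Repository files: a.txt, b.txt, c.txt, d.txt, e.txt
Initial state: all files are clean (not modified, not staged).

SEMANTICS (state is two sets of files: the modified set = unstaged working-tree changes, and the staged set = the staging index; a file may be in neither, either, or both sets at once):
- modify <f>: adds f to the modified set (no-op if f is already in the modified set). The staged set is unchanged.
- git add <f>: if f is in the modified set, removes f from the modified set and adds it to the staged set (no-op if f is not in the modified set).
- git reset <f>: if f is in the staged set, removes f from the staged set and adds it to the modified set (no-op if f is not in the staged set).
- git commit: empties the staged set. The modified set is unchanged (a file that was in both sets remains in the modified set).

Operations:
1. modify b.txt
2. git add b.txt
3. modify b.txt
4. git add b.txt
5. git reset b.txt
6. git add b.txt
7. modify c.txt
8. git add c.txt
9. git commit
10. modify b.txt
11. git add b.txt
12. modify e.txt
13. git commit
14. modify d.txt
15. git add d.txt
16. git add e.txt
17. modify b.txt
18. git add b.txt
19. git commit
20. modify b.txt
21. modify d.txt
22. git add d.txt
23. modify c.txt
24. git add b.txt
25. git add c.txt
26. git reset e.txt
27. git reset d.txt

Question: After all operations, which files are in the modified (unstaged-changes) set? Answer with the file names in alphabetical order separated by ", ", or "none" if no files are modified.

After op 1 (modify b.txt): modified={b.txt} staged={none}
After op 2 (git add b.txt): modified={none} staged={b.txt}
After op 3 (modify b.txt): modified={b.txt} staged={b.txt}
After op 4 (git add b.txt): modified={none} staged={b.txt}
After op 5 (git reset b.txt): modified={b.txt} staged={none}
After op 6 (git add b.txt): modified={none} staged={b.txt}
After op 7 (modify c.txt): modified={c.txt} staged={b.txt}
After op 8 (git add c.txt): modified={none} staged={b.txt, c.txt}
After op 9 (git commit): modified={none} staged={none}
After op 10 (modify b.txt): modified={b.txt} staged={none}
After op 11 (git add b.txt): modified={none} staged={b.txt}
After op 12 (modify e.txt): modified={e.txt} staged={b.txt}
After op 13 (git commit): modified={e.txt} staged={none}
After op 14 (modify d.txt): modified={d.txt, e.txt} staged={none}
After op 15 (git add d.txt): modified={e.txt} staged={d.txt}
After op 16 (git add e.txt): modified={none} staged={d.txt, e.txt}
After op 17 (modify b.txt): modified={b.txt} staged={d.txt, e.txt}
After op 18 (git add b.txt): modified={none} staged={b.txt, d.txt, e.txt}
After op 19 (git commit): modified={none} staged={none}
After op 20 (modify b.txt): modified={b.txt} staged={none}
After op 21 (modify d.txt): modified={b.txt, d.txt} staged={none}
After op 22 (git add d.txt): modified={b.txt} staged={d.txt}
After op 23 (modify c.txt): modified={b.txt, c.txt} staged={d.txt}
After op 24 (git add b.txt): modified={c.txt} staged={b.txt, d.txt}
After op 25 (git add c.txt): modified={none} staged={b.txt, c.txt, d.txt}
After op 26 (git reset e.txt): modified={none} staged={b.txt, c.txt, d.txt}
After op 27 (git reset d.txt): modified={d.txt} staged={b.txt, c.txt}

Answer: d.txt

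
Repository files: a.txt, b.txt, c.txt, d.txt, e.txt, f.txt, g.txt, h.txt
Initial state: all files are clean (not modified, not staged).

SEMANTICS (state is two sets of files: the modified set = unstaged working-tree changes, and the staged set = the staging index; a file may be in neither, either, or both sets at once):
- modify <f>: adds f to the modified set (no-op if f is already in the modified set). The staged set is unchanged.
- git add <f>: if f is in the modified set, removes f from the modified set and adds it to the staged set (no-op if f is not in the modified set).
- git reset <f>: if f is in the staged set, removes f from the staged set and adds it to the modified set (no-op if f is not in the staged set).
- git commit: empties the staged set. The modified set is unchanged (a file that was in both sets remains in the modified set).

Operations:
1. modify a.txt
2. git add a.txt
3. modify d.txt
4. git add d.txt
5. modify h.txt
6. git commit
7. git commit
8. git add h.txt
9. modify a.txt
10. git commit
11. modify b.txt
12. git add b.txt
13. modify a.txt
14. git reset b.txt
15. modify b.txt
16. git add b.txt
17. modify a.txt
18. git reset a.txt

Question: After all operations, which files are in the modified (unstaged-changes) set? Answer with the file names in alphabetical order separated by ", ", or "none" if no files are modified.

Answer: a.txt

Derivation:
After op 1 (modify a.txt): modified={a.txt} staged={none}
After op 2 (git add a.txt): modified={none} staged={a.txt}
After op 3 (modify d.txt): modified={d.txt} staged={a.txt}
After op 4 (git add d.txt): modified={none} staged={a.txt, d.txt}
After op 5 (modify h.txt): modified={h.txt} staged={a.txt, d.txt}
After op 6 (git commit): modified={h.txt} staged={none}
After op 7 (git commit): modified={h.txt} staged={none}
After op 8 (git add h.txt): modified={none} staged={h.txt}
After op 9 (modify a.txt): modified={a.txt} staged={h.txt}
After op 10 (git commit): modified={a.txt} staged={none}
After op 11 (modify b.txt): modified={a.txt, b.txt} staged={none}
After op 12 (git add b.txt): modified={a.txt} staged={b.txt}
After op 13 (modify a.txt): modified={a.txt} staged={b.txt}
After op 14 (git reset b.txt): modified={a.txt, b.txt} staged={none}
After op 15 (modify b.txt): modified={a.txt, b.txt} staged={none}
After op 16 (git add b.txt): modified={a.txt} staged={b.txt}
After op 17 (modify a.txt): modified={a.txt} staged={b.txt}
After op 18 (git reset a.txt): modified={a.txt} staged={b.txt}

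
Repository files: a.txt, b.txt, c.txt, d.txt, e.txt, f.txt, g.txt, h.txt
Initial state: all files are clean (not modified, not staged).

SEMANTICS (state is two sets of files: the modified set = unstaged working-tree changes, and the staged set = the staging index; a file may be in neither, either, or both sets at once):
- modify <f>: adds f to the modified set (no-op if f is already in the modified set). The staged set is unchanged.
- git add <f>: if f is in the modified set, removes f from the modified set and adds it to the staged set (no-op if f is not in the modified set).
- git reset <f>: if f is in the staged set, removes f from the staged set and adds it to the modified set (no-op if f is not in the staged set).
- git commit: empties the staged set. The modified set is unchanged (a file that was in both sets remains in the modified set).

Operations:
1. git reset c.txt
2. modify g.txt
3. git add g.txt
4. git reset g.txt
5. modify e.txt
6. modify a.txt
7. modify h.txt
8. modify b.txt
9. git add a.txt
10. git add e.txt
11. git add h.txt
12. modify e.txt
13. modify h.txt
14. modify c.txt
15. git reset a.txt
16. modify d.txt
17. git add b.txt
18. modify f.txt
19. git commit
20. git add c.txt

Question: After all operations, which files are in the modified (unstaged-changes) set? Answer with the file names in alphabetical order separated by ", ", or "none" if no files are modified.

Answer: a.txt, d.txt, e.txt, f.txt, g.txt, h.txt

Derivation:
After op 1 (git reset c.txt): modified={none} staged={none}
After op 2 (modify g.txt): modified={g.txt} staged={none}
After op 3 (git add g.txt): modified={none} staged={g.txt}
After op 4 (git reset g.txt): modified={g.txt} staged={none}
After op 5 (modify e.txt): modified={e.txt, g.txt} staged={none}
After op 6 (modify a.txt): modified={a.txt, e.txt, g.txt} staged={none}
After op 7 (modify h.txt): modified={a.txt, e.txt, g.txt, h.txt} staged={none}
After op 8 (modify b.txt): modified={a.txt, b.txt, e.txt, g.txt, h.txt} staged={none}
After op 9 (git add a.txt): modified={b.txt, e.txt, g.txt, h.txt} staged={a.txt}
After op 10 (git add e.txt): modified={b.txt, g.txt, h.txt} staged={a.txt, e.txt}
After op 11 (git add h.txt): modified={b.txt, g.txt} staged={a.txt, e.txt, h.txt}
After op 12 (modify e.txt): modified={b.txt, e.txt, g.txt} staged={a.txt, e.txt, h.txt}
After op 13 (modify h.txt): modified={b.txt, e.txt, g.txt, h.txt} staged={a.txt, e.txt, h.txt}
After op 14 (modify c.txt): modified={b.txt, c.txt, e.txt, g.txt, h.txt} staged={a.txt, e.txt, h.txt}
After op 15 (git reset a.txt): modified={a.txt, b.txt, c.txt, e.txt, g.txt, h.txt} staged={e.txt, h.txt}
After op 16 (modify d.txt): modified={a.txt, b.txt, c.txt, d.txt, e.txt, g.txt, h.txt} staged={e.txt, h.txt}
After op 17 (git add b.txt): modified={a.txt, c.txt, d.txt, e.txt, g.txt, h.txt} staged={b.txt, e.txt, h.txt}
After op 18 (modify f.txt): modified={a.txt, c.txt, d.txt, e.txt, f.txt, g.txt, h.txt} staged={b.txt, e.txt, h.txt}
After op 19 (git commit): modified={a.txt, c.txt, d.txt, e.txt, f.txt, g.txt, h.txt} staged={none}
After op 20 (git add c.txt): modified={a.txt, d.txt, e.txt, f.txt, g.txt, h.txt} staged={c.txt}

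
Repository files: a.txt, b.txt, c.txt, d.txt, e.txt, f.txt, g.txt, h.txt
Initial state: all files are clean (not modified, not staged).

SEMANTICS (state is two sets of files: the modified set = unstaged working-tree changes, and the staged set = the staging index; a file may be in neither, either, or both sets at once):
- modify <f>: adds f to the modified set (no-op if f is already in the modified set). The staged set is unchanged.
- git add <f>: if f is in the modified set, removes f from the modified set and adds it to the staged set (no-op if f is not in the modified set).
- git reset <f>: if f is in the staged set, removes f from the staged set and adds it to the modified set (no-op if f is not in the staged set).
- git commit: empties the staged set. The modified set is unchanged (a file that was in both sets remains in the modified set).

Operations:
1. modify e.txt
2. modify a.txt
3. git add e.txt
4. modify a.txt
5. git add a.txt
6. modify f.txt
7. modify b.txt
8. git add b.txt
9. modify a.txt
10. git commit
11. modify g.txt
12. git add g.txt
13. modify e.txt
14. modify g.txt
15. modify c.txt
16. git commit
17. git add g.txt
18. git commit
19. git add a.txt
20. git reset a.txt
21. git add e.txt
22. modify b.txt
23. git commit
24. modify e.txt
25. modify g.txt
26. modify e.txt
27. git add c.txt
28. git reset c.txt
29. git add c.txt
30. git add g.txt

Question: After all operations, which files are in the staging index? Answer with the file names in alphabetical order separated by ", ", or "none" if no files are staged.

Answer: c.txt, g.txt

Derivation:
After op 1 (modify e.txt): modified={e.txt} staged={none}
After op 2 (modify a.txt): modified={a.txt, e.txt} staged={none}
After op 3 (git add e.txt): modified={a.txt} staged={e.txt}
After op 4 (modify a.txt): modified={a.txt} staged={e.txt}
After op 5 (git add a.txt): modified={none} staged={a.txt, e.txt}
After op 6 (modify f.txt): modified={f.txt} staged={a.txt, e.txt}
After op 7 (modify b.txt): modified={b.txt, f.txt} staged={a.txt, e.txt}
After op 8 (git add b.txt): modified={f.txt} staged={a.txt, b.txt, e.txt}
After op 9 (modify a.txt): modified={a.txt, f.txt} staged={a.txt, b.txt, e.txt}
After op 10 (git commit): modified={a.txt, f.txt} staged={none}
After op 11 (modify g.txt): modified={a.txt, f.txt, g.txt} staged={none}
After op 12 (git add g.txt): modified={a.txt, f.txt} staged={g.txt}
After op 13 (modify e.txt): modified={a.txt, e.txt, f.txt} staged={g.txt}
After op 14 (modify g.txt): modified={a.txt, e.txt, f.txt, g.txt} staged={g.txt}
After op 15 (modify c.txt): modified={a.txt, c.txt, e.txt, f.txt, g.txt} staged={g.txt}
After op 16 (git commit): modified={a.txt, c.txt, e.txt, f.txt, g.txt} staged={none}
After op 17 (git add g.txt): modified={a.txt, c.txt, e.txt, f.txt} staged={g.txt}
After op 18 (git commit): modified={a.txt, c.txt, e.txt, f.txt} staged={none}
After op 19 (git add a.txt): modified={c.txt, e.txt, f.txt} staged={a.txt}
After op 20 (git reset a.txt): modified={a.txt, c.txt, e.txt, f.txt} staged={none}
After op 21 (git add e.txt): modified={a.txt, c.txt, f.txt} staged={e.txt}
After op 22 (modify b.txt): modified={a.txt, b.txt, c.txt, f.txt} staged={e.txt}
After op 23 (git commit): modified={a.txt, b.txt, c.txt, f.txt} staged={none}
After op 24 (modify e.txt): modified={a.txt, b.txt, c.txt, e.txt, f.txt} staged={none}
After op 25 (modify g.txt): modified={a.txt, b.txt, c.txt, e.txt, f.txt, g.txt} staged={none}
After op 26 (modify e.txt): modified={a.txt, b.txt, c.txt, e.txt, f.txt, g.txt} staged={none}
After op 27 (git add c.txt): modified={a.txt, b.txt, e.txt, f.txt, g.txt} staged={c.txt}
After op 28 (git reset c.txt): modified={a.txt, b.txt, c.txt, e.txt, f.txt, g.txt} staged={none}
After op 29 (git add c.txt): modified={a.txt, b.txt, e.txt, f.txt, g.txt} staged={c.txt}
After op 30 (git add g.txt): modified={a.txt, b.txt, e.txt, f.txt} staged={c.txt, g.txt}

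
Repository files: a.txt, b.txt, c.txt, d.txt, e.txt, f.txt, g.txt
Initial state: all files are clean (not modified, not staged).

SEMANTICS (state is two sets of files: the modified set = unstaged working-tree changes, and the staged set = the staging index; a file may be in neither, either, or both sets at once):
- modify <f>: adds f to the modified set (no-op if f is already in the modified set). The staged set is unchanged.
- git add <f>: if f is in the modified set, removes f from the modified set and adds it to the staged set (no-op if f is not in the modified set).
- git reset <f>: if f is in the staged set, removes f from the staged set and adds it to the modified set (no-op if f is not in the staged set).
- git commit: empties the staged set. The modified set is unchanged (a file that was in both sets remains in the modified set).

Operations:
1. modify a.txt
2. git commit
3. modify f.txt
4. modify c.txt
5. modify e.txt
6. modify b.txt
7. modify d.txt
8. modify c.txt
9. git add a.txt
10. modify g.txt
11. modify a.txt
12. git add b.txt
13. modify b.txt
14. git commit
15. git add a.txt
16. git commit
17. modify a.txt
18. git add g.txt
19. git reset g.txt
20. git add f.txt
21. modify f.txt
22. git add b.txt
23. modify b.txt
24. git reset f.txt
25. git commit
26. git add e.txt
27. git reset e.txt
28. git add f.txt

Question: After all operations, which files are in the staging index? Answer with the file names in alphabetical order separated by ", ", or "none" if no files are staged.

After op 1 (modify a.txt): modified={a.txt} staged={none}
After op 2 (git commit): modified={a.txt} staged={none}
After op 3 (modify f.txt): modified={a.txt, f.txt} staged={none}
After op 4 (modify c.txt): modified={a.txt, c.txt, f.txt} staged={none}
After op 5 (modify e.txt): modified={a.txt, c.txt, e.txt, f.txt} staged={none}
After op 6 (modify b.txt): modified={a.txt, b.txt, c.txt, e.txt, f.txt} staged={none}
After op 7 (modify d.txt): modified={a.txt, b.txt, c.txt, d.txt, e.txt, f.txt} staged={none}
After op 8 (modify c.txt): modified={a.txt, b.txt, c.txt, d.txt, e.txt, f.txt} staged={none}
After op 9 (git add a.txt): modified={b.txt, c.txt, d.txt, e.txt, f.txt} staged={a.txt}
After op 10 (modify g.txt): modified={b.txt, c.txt, d.txt, e.txt, f.txt, g.txt} staged={a.txt}
After op 11 (modify a.txt): modified={a.txt, b.txt, c.txt, d.txt, e.txt, f.txt, g.txt} staged={a.txt}
After op 12 (git add b.txt): modified={a.txt, c.txt, d.txt, e.txt, f.txt, g.txt} staged={a.txt, b.txt}
After op 13 (modify b.txt): modified={a.txt, b.txt, c.txt, d.txt, e.txt, f.txt, g.txt} staged={a.txt, b.txt}
After op 14 (git commit): modified={a.txt, b.txt, c.txt, d.txt, e.txt, f.txt, g.txt} staged={none}
After op 15 (git add a.txt): modified={b.txt, c.txt, d.txt, e.txt, f.txt, g.txt} staged={a.txt}
After op 16 (git commit): modified={b.txt, c.txt, d.txt, e.txt, f.txt, g.txt} staged={none}
After op 17 (modify a.txt): modified={a.txt, b.txt, c.txt, d.txt, e.txt, f.txt, g.txt} staged={none}
After op 18 (git add g.txt): modified={a.txt, b.txt, c.txt, d.txt, e.txt, f.txt} staged={g.txt}
After op 19 (git reset g.txt): modified={a.txt, b.txt, c.txt, d.txt, e.txt, f.txt, g.txt} staged={none}
After op 20 (git add f.txt): modified={a.txt, b.txt, c.txt, d.txt, e.txt, g.txt} staged={f.txt}
After op 21 (modify f.txt): modified={a.txt, b.txt, c.txt, d.txt, e.txt, f.txt, g.txt} staged={f.txt}
After op 22 (git add b.txt): modified={a.txt, c.txt, d.txt, e.txt, f.txt, g.txt} staged={b.txt, f.txt}
After op 23 (modify b.txt): modified={a.txt, b.txt, c.txt, d.txt, e.txt, f.txt, g.txt} staged={b.txt, f.txt}
After op 24 (git reset f.txt): modified={a.txt, b.txt, c.txt, d.txt, e.txt, f.txt, g.txt} staged={b.txt}
After op 25 (git commit): modified={a.txt, b.txt, c.txt, d.txt, e.txt, f.txt, g.txt} staged={none}
After op 26 (git add e.txt): modified={a.txt, b.txt, c.txt, d.txt, f.txt, g.txt} staged={e.txt}
After op 27 (git reset e.txt): modified={a.txt, b.txt, c.txt, d.txt, e.txt, f.txt, g.txt} staged={none}
After op 28 (git add f.txt): modified={a.txt, b.txt, c.txt, d.txt, e.txt, g.txt} staged={f.txt}

Answer: f.txt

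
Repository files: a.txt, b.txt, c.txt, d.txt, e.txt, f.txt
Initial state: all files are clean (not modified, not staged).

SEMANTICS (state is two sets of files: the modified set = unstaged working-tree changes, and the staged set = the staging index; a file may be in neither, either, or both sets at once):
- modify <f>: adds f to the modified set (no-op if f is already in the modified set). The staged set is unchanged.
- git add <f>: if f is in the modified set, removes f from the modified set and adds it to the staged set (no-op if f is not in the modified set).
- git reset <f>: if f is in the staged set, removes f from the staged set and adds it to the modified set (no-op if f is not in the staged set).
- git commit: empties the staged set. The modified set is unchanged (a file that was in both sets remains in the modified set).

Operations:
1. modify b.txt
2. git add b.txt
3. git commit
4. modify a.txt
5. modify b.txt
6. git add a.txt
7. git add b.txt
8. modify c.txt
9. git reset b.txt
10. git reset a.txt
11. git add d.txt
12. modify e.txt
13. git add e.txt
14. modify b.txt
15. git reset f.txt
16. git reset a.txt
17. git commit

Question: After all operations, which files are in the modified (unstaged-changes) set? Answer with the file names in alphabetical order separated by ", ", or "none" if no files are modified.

Answer: a.txt, b.txt, c.txt

Derivation:
After op 1 (modify b.txt): modified={b.txt} staged={none}
After op 2 (git add b.txt): modified={none} staged={b.txt}
After op 3 (git commit): modified={none} staged={none}
After op 4 (modify a.txt): modified={a.txt} staged={none}
After op 5 (modify b.txt): modified={a.txt, b.txt} staged={none}
After op 6 (git add a.txt): modified={b.txt} staged={a.txt}
After op 7 (git add b.txt): modified={none} staged={a.txt, b.txt}
After op 8 (modify c.txt): modified={c.txt} staged={a.txt, b.txt}
After op 9 (git reset b.txt): modified={b.txt, c.txt} staged={a.txt}
After op 10 (git reset a.txt): modified={a.txt, b.txt, c.txt} staged={none}
After op 11 (git add d.txt): modified={a.txt, b.txt, c.txt} staged={none}
After op 12 (modify e.txt): modified={a.txt, b.txt, c.txt, e.txt} staged={none}
After op 13 (git add e.txt): modified={a.txt, b.txt, c.txt} staged={e.txt}
After op 14 (modify b.txt): modified={a.txt, b.txt, c.txt} staged={e.txt}
After op 15 (git reset f.txt): modified={a.txt, b.txt, c.txt} staged={e.txt}
After op 16 (git reset a.txt): modified={a.txt, b.txt, c.txt} staged={e.txt}
After op 17 (git commit): modified={a.txt, b.txt, c.txt} staged={none}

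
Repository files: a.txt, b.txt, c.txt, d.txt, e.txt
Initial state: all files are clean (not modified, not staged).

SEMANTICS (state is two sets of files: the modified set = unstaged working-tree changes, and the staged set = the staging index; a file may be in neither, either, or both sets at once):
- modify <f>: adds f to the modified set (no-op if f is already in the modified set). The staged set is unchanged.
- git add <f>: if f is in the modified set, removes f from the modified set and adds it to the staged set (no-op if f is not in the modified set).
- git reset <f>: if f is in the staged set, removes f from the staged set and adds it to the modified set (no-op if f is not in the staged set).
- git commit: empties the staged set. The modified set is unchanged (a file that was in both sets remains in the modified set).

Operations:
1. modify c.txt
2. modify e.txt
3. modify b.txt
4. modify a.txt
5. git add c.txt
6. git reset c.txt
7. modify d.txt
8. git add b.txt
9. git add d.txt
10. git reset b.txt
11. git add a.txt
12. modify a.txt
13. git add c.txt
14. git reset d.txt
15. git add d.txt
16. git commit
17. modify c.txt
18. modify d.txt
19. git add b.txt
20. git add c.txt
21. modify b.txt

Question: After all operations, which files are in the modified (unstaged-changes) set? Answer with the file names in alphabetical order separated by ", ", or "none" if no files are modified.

Answer: a.txt, b.txt, d.txt, e.txt

Derivation:
After op 1 (modify c.txt): modified={c.txt} staged={none}
After op 2 (modify e.txt): modified={c.txt, e.txt} staged={none}
After op 3 (modify b.txt): modified={b.txt, c.txt, e.txt} staged={none}
After op 4 (modify a.txt): modified={a.txt, b.txt, c.txt, e.txt} staged={none}
After op 5 (git add c.txt): modified={a.txt, b.txt, e.txt} staged={c.txt}
After op 6 (git reset c.txt): modified={a.txt, b.txt, c.txt, e.txt} staged={none}
After op 7 (modify d.txt): modified={a.txt, b.txt, c.txt, d.txt, e.txt} staged={none}
After op 8 (git add b.txt): modified={a.txt, c.txt, d.txt, e.txt} staged={b.txt}
After op 9 (git add d.txt): modified={a.txt, c.txt, e.txt} staged={b.txt, d.txt}
After op 10 (git reset b.txt): modified={a.txt, b.txt, c.txt, e.txt} staged={d.txt}
After op 11 (git add a.txt): modified={b.txt, c.txt, e.txt} staged={a.txt, d.txt}
After op 12 (modify a.txt): modified={a.txt, b.txt, c.txt, e.txt} staged={a.txt, d.txt}
After op 13 (git add c.txt): modified={a.txt, b.txt, e.txt} staged={a.txt, c.txt, d.txt}
After op 14 (git reset d.txt): modified={a.txt, b.txt, d.txt, e.txt} staged={a.txt, c.txt}
After op 15 (git add d.txt): modified={a.txt, b.txt, e.txt} staged={a.txt, c.txt, d.txt}
After op 16 (git commit): modified={a.txt, b.txt, e.txt} staged={none}
After op 17 (modify c.txt): modified={a.txt, b.txt, c.txt, e.txt} staged={none}
After op 18 (modify d.txt): modified={a.txt, b.txt, c.txt, d.txt, e.txt} staged={none}
After op 19 (git add b.txt): modified={a.txt, c.txt, d.txt, e.txt} staged={b.txt}
After op 20 (git add c.txt): modified={a.txt, d.txt, e.txt} staged={b.txt, c.txt}
After op 21 (modify b.txt): modified={a.txt, b.txt, d.txt, e.txt} staged={b.txt, c.txt}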